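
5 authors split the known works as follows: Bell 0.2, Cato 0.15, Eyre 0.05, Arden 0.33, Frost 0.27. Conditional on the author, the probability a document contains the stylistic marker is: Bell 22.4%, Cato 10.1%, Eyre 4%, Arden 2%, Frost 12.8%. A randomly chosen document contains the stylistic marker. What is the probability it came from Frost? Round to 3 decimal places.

0.335

Unnormalized posteriors (prior × likelihood):
  Bell: 0.2 × 0.224 = 0.0448
  Cato: 0.15 × 0.101 = 0.01515
  Eyre: 0.05 × 0.04 = 0.002
  Arden: 0.33 × 0.02 = 0.0066
  Frost: 0.27 × 0.128 = 0.03456
Sum = 0.10311.
P(Frost | evidence) = 0.03456 / 0.10311 ≈ 0.335.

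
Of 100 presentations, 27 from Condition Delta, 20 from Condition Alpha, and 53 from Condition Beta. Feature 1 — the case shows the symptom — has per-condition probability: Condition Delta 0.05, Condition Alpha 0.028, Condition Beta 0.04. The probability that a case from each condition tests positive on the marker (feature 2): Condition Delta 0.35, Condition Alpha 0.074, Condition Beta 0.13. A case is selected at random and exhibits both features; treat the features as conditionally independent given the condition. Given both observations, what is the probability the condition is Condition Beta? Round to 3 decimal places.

0.349

Unnormalized posteriors (prior × likelihood):
  Condition Delta: 0.27 × 0.05 × 0.35 = 0.004725
  Condition Alpha: 0.2 × 0.028 × 0.074 = 0.0004144
  Condition Beta: 0.53 × 0.04 × 0.13 = 0.002756
Sum = 0.0078954.
P(Condition Beta | evidence) = 0.002756 / 0.0078954 ≈ 0.349.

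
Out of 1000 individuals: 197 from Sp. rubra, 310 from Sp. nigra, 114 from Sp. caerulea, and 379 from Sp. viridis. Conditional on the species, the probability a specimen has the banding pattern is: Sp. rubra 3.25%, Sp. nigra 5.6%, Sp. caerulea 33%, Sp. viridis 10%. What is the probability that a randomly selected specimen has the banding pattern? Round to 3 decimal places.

By Bayes' rule, posterior ∝ prior × likelihood:
  Sp. rubra: 0.197 × 0.0325 = 0.0064025
  Sp. nigra: 0.31 × 0.056 = 0.01736
  Sp. caerulea: 0.114 × 0.33 = 0.03762
  Sp. viridis: 0.379 × 0.1 = 0.0379
P(banded) = 0.0064025 + 0.01736 + 0.03762 + 0.0379 = 0.0992825 → 0.099.

0.099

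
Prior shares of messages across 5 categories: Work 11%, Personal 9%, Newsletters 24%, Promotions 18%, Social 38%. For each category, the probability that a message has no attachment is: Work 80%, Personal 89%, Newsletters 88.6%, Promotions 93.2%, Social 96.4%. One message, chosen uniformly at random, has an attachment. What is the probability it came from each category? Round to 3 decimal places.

Work 0.258, Personal 0.116, Newsletters 0.321, Promotions 0.144, Social 0.161

Taking complements, P(attachment | each) = Work 0.2, Personal 0.11, Newsletters 0.114, Promotions 0.068, Social 0.036.
Compute prior × likelihood for every hypothesis:
  Work: 0.11 × 0.2 = 0.022
  Personal: 0.09 × 0.11 = 0.0099
  Newsletters: 0.24 × 0.114 = 0.02736
  Promotions: 0.18 × 0.068 = 0.01224
  Social: 0.38 × 0.036 = 0.01368
Total = 0.08518.
P(Work | attachment) = 0.022/0.08518 ≈ 0.258
P(Personal | attachment) = 0.0099/0.08518 ≈ 0.116
P(Newsletters | attachment) = 0.02736/0.08518 ≈ 0.321
P(Promotions | attachment) = 0.01224/0.08518 ≈ 0.144
P(Social | attachment) = 0.01368/0.08518 ≈ 0.161
(Check: 0.258+0.116+0.321+0.144+0.161 = 1.000.)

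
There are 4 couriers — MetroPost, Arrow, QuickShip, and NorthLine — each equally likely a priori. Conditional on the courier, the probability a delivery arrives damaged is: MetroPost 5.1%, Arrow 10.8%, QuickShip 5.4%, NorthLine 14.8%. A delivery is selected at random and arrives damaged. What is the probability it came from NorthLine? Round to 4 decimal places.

Since the prior is uniform, the posterior is proportional to the likelihood:
  MetroPost: 0.051
  Arrow: 0.108
  QuickShip: 0.054
  NorthLine: 0.148
Normalizing constant = 0.361.
P(NorthLine | evidence) = 0.148 / 0.361 ≈ 0.4100.

0.4100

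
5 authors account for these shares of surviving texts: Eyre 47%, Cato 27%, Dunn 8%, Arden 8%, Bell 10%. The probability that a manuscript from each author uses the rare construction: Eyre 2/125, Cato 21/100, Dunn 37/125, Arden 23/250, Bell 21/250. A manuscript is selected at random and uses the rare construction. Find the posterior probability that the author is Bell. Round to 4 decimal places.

0.0810

By Bayes' rule, posterior ∝ prior × likelihood:
  Eyre: 0.47 × 0.016 = 0.00752
  Cato: 0.27 × 0.21 = 0.0567
  Dunn: 0.08 × 0.296 = 0.02368
  Arden: 0.08 × 0.092 = 0.00736
  Bell: 0.1 × 0.084 = 0.0084
Total = 0.10366.
P(Bell | evidence) = 0.0084 / 0.10366 ≈ 0.0810.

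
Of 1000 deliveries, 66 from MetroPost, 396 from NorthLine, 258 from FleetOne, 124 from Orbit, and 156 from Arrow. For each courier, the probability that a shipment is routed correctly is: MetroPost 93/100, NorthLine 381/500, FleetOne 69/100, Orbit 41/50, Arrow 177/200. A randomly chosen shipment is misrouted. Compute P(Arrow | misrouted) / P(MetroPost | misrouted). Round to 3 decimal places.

3.883

Taking complements, P(misrouted | each) = MetroPost 0.07, NorthLine 0.238, FleetOne 0.31, Orbit 0.18, Arrow 0.115.
Prior × likelihood for each hypothesis:
  MetroPost: 0.066 × 0.07 = 0.00462
  NorthLine: 0.396 × 0.238 = 0.094248
  FleetOne: 0.258 × 0.31 = 0.07998
  Orbit: 0.124 × 0.18 = 0.02232
  Arrow: 0.156 × 0.115 = 0.01794
Normalizing constant = 0.219108.
The ratio is 0.01794 / 0.00462 (the normalizer cancels) = 3.883.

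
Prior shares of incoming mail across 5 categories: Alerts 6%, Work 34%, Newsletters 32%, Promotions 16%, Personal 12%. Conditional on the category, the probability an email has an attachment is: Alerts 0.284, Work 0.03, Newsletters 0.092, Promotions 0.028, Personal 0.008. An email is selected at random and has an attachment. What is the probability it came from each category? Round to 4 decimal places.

By Bayes' rule, posterior ∝ prior × likelihood:
  Alerts: 0.06 × 0.284 = 0.01704
  Work: 0.34 × 0.03 = 0.0102
  Newsletters: 0.32 × 0.092 = 0.02944
  Promotions: 0.16 × 0.028 = 0.00448
  Personal: 0.12 × 0.008 = 0.00096
Total = 0.06212.
P(Alerts | attachment) = 0.01704/0.06212 ≈ 0.2743
P(Work | attachment) = 0.0102/0.06212 ≈ 0.1642
P(Newsletters | attachment) = 0.02944/0.06212 ≈ 0.4739
P(Promotions | attachment) = 0.00448/0.06212 ≈ 0.0721
P(Personal | attachment) = 0.00096/0.06212 ≈ 0.0155

Alerts 0.2743, Work 0.1642, Newsletters 0.4739, Promotions 0.0721, Personal 0.0155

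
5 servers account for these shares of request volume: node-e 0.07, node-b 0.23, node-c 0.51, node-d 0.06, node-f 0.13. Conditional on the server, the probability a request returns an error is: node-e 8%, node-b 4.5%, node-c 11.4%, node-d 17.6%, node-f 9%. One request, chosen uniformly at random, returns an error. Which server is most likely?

Unnormalized posteriors (prior × likelihood):
  node-e: 0.07 × 0.08 = 0.0056
  node-b: 0.23 × 0.045 = 0.01035
  node-c: 0.51 × 0.114 = 0.05814
  node-d: 0.06 × 0.176 = 0.01056
  node-f: 0.13 × 0.09 = 0.0117
Normalizing constant = 0.09635.
Largest term belongs to node-c, so node-c is most probable.

node-c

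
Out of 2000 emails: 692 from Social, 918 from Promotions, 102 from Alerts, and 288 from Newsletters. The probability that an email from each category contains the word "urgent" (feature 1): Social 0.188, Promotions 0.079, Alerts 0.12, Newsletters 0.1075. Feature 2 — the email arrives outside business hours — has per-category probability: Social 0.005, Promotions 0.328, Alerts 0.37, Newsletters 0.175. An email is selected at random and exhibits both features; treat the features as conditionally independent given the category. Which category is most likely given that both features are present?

Promotions

Prior × likelihood for each hypothesis:
  Social: 0.346 × 0.188 × 0.005 = 0.00032524
  Promotions: 0.459 × 0.079 × 0.328 = 0.011893608
  Alerts: 0.051 × 0.12 × 0.37 = 0.0022644
  Newsletters: 0.144 × 0.1075 × 0.175 = 0.002709
Total = 0.017192248.
Largest term belongs to Promotions, so Promotions is most probable.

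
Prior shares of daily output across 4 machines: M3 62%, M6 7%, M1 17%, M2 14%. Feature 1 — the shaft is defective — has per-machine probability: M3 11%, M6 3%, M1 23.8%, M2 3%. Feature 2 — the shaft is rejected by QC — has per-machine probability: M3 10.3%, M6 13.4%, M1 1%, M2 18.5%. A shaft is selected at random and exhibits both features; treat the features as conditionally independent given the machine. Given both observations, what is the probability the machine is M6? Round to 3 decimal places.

0.033

Prior × likelihood for each hypothesis:
  M3: 0.62 × 0.11 × 0.103 = 0.0070246
  M6: 0.07 × 0.03 × 0.134 = 0.0002814
  M1: 0.17 × 0.238 × 0.01 = 0.0004046
  M2: 0.14 × 0.03 × 0.185 = 0.000777
Sum = 0.0084876.
P(M6 | evidence) = 0.0002814 / 0.0084876 ≈ 0.033.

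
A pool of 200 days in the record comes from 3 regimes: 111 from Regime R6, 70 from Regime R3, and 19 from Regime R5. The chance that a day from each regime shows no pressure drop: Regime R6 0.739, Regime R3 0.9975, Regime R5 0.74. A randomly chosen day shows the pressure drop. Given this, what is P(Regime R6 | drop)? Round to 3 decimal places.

Taking complements, P(drop | each) = Regime R6 0.261, Regime R3 0.0025, Regime R5 0.26.
Prior × likelihood for each hypothesis:
  Regime R6: 0.555 × 0.261 = 0.144855
  Regime R3: 0.35 × 0.0025 = 0.000875
  Regime R5: 0.095 × 0.26 = 0.0247
Sum = 0.17043.
P(Regime R6 | evidence) = 0.144855 / 0.17043 ≈ 0.850.

0.850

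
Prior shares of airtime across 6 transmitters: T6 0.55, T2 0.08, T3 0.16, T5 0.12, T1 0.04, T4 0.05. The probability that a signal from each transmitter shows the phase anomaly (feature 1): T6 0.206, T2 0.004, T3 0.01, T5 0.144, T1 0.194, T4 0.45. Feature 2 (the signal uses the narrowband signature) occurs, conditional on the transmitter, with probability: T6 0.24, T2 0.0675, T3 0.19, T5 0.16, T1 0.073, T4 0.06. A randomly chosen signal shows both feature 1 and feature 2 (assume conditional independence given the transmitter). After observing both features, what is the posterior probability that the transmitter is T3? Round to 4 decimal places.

0.0094

By Bayes' rule, posterior ∝ prior × likelihood:
  T6: 0.55 × 0.206 × 0.24 = 0.027192
  T2: 0.08 × 0.004 × 0.0675 = 0.0000216
  T3: 0.16 × 0.01 × 0.19 = 0.000304
  T5: 0.12 × 0.144 × 0.16 = 0.0027648
  T1: 0.04 × 0.194 × 0.073 = 0.00056648
  T4: 0.05 × 0.45 × 0.06 = 0.00135
Sum = 0.03219888.
P(T3 | evidence) = 0.000304 / 0.03219888 ≈ 0.0094.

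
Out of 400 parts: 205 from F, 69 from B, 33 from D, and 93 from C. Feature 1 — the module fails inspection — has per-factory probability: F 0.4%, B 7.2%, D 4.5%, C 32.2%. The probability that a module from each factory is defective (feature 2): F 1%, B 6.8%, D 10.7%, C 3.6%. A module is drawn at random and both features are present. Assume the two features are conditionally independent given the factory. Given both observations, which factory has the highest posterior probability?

Compute prior × likelihood for every hypothesis:
  F: 0.5125 × 0.004 × 0.01 = 0.0000205
  B: 0.1725 × 0.072 × 0.068 = 0.00084456
  D: 0.0825 × 0.045 × 0.107 = 0.0003972375
  C: 0.2325 × 0.322 × 0.036 = 0.00269514
Total = 0.0039574375.
Largest term belongs to C, so C is most probable.

C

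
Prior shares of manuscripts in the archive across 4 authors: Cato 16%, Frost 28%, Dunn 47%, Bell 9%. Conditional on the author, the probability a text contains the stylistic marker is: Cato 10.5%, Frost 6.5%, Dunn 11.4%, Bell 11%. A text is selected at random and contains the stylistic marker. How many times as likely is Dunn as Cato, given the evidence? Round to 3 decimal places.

3.189

By Bayes' rule, posterior ∝ prior × likelihood:
  Cato: 0.16 × 0.105 = 0.0168
  Frost: 0.28 × 0.065 = 0.0182
  Dunn: 0.47 × 0.114 = 0.05358
  Bell: 0.09 × 0.11 = 0.0099
Total = 0.09848.
The ratio is 0.05358 / 0.0168 (the normalizer cancels) = 3.189.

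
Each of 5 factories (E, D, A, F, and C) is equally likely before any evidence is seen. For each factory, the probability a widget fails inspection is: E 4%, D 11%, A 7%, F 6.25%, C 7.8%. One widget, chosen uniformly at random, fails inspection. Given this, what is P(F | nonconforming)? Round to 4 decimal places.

With a uniform prior (1/5 each), posterior ∝ likelihood:
  E: 0.04
  D: 0.11
  A: 0.07
  F: 0.0625
  C: 0.078
Normalizing constant = 0.3605.
P(F | evidence) = 0.0625 / 0.3605 ≈ 0.1734.

0.1734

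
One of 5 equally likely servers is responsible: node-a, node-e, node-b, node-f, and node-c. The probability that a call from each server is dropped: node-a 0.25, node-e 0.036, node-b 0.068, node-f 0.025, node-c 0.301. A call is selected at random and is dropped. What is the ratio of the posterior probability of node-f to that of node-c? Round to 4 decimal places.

0.0831

Since the prior is uniform, the posterior is proportional to the likelihood:
  node-a: 0.25
  node-e: 0.036
  node-b: 0.068
  node-f: 0.025
  node-c: 0.301
Sum = 0.68.
The ratio is 0.025 / 0.301 (the normalizer cancels) = 0.0831.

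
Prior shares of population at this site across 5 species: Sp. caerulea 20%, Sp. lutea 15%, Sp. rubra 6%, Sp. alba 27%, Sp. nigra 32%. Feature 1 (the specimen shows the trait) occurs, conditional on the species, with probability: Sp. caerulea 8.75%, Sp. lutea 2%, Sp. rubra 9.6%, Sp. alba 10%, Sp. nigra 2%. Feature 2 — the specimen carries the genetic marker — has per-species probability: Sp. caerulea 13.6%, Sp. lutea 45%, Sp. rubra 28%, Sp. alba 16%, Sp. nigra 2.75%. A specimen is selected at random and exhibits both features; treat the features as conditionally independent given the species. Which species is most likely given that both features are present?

Sp. alba

Prior × likelihood for each hypothesis:
  Sp. caerulea: 0.2 × 0.0875 × 0.136 = 0.00238
  Sp. lutea: 0.15 × 0.02 × 0.45 = 0.00135
  Sp. rubra: 0.06 × 0.096 × 0.28 = 0.0016128
  Sp. alba: 0.27 × 0.1 × 0.16 = 0.00432
  Sp. nigra: 0.32 × 0.02 × 0.0275 = 0.000176
Sum = 0.0098388.
Largest term belongs to Sp. alba, so Sp. alba is most probable.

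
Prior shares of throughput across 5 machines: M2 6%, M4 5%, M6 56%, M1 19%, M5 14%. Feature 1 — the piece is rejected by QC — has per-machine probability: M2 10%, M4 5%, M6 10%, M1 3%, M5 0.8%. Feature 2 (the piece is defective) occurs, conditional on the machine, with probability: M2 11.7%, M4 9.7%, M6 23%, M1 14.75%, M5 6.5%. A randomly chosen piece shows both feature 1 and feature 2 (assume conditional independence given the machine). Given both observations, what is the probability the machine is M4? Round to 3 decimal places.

Compute prior × likelihood for every hypothesis:
  M2: 0.06 × 0.1 × 0.117 = 0.000702
  M4: 0.05 × 0.05 × 0.097 = 0.0002425
  M6: 0.56 × 0.1 × 0.23 = 0.01288
  M1: 0.19 × 0.03 × 0.1475 = 0.00084075
  M5: 0.14 × 0.008 × 0.065 = 0.0000728
Sum = 0.01473805.
P(M4 | evidence) = 0.0002425 / 0.01473805 ≈ 0.016.

0.016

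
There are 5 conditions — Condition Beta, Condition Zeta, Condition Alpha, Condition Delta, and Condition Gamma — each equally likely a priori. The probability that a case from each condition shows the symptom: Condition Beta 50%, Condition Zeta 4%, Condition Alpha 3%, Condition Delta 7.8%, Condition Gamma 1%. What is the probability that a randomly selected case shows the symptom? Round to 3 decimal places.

0.132

Since the prior is uniform, the posterior is proportional to the likelihood:
  Condition Beta: 0.5
  Condition Zeta: 0.04
  Condition Alpha: 0.03
  Condition Delta: 0.078
  Condition Gamma: 0.01
P(symptomatic) = (1/5) × (0.5 + 0.04 + 0.03 + 0.078 + 0.01) = 0.658/5 ≈ 0.132.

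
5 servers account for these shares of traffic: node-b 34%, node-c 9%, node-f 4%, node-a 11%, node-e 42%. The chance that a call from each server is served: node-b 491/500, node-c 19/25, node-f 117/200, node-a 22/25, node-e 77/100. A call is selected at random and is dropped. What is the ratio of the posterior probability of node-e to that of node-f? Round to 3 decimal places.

5.819

Taking complements, P(dropped | each) = node-b 0.018, node-c 0.24, node-f 0.415, node-a 0.12, node-e 0.23.
Prior × likelihood for each hypothesis:
  node-b: 0.34 × 0.018 = 0.00612
  node-c: 0.09 × 0.24 = 0.0216
  node-f: 0.04 × 0.415 = 0.0166
  node-a: 0.11 × 0.12 = 0.0132
  node-e: 0.42 × 0.23 = 0.0966
Normalizing constant = 0.15412.
The ratio is 0.0966 / 0.0166 (the normalizer cancels) = 5.819.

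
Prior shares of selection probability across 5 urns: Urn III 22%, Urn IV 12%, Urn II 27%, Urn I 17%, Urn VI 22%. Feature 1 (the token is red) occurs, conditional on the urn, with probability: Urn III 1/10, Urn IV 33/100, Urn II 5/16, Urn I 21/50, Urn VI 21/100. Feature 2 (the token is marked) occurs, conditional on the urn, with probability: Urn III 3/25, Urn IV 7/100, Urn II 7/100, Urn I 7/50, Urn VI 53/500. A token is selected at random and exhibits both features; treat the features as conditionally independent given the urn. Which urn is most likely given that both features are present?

By Bayes' rule, posterior ∝ prior × likelihood:
  Urn III: 0.22 × 0.1 × 0.12 = 0.00264
  Urn IV: 0.12 × 0.33 × 0.07 = 0.002772
  Urn II: 0.27 × 0.3125 × 0.07 = 0.00590625
  Urn I: 0.17 × 0.42 × 0.14 = 0.009996
  Urn VI: 0.22 × 0.21 × 0.106 = 0.0048972
Total = 0.02621145.
Largest term belongs to Urn I, so Urn I is most probable.

Urn I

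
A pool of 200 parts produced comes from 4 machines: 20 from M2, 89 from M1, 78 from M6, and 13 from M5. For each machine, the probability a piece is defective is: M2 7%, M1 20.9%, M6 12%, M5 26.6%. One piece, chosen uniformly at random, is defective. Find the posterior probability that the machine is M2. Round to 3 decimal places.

Unnormalized posteriors (prior × likelihood):
  M2: 0.1 × 0.07 = 0.007
  M1: 0.445 × 0.209 = 0.093005
  M6: 0.39 × 0.12 = 0.0468
  M5: 0.065 × 0.266 = 0.01729
Total = 0.164095.
P(M2 | evidence) = 0.007 / 0.164095 ≈ 0.043.

0.043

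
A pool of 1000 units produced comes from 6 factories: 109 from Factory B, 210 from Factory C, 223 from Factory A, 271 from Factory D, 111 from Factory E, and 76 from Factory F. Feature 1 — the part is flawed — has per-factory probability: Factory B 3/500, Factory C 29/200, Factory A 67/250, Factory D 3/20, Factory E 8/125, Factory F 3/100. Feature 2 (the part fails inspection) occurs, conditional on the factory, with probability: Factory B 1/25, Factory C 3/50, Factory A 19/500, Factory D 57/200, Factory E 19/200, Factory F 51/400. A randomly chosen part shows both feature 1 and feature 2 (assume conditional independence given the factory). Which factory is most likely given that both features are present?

Factory D

Compute prior × likelihood for every hypothesis:
  Factory B: 0.109 × 0.006 × 0.04 = 0.00002616
  Factory C: 0.21 × 0.145 × 0.06 = 0.001827
  Factory A: 0.223 × 0.268 × 0.038 = 0.002271032
  Factory D: 0.271 × 0.15 × 0.285 = 0.01158525
  Factory E: 0.111 × 0.064 × 0.095 = 0.00067488
  Factory F: 0.076 × 0.03 × 0.1275 = 0.0002907
Normalizing constant = 0.016675022.
Largest term belongs to Factory D, so Factory D is most probable.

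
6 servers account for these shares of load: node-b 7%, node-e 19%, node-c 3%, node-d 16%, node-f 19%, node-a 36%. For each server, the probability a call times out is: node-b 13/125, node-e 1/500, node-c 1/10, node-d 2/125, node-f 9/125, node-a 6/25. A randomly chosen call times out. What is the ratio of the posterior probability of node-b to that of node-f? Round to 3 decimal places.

0.532

Unnormalized posteriors (prior × likelihood):
  node-b: 0.07 × 0.104 = 0.00728
  node-e: 0.19 × 0.002 = 0.00038
  node-c: 0.03 × 0.1 = 0.003
  node-d: 0.16 × 0.016 = 0.00256
  node-f: 0.19 × 0.072 = 0.01368
  node-a: 0.36 × 0.24 = 0.0864
Sum = 0.1133.
The ratio is 0.00728 / 0.01368 (the normalizer cancels) = 0.532.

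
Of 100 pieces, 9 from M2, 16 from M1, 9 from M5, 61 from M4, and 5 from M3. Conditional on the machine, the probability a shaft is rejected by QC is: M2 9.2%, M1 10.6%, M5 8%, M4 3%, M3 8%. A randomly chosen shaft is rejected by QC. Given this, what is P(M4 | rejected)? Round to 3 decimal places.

Prior × likelihood for each hypothesis:
  M2: 0.09 × 0.092 = 0.00828
  M1: 0.16 × 0.106 = 0.01696
  M5: 0.09 × 0.08 = 0.0072
  M4: 0.61 × 0.03 = 0.0183
  M3: 0.05 × 0.08 = 0.004
Total = 0.05474.
P(M4 | evidence) = 0.0183 / 0.05474 ≈ 0.334.

0.334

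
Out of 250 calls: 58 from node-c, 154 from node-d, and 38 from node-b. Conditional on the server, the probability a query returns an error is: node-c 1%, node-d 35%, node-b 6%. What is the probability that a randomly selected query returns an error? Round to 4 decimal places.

Unnormalized posteriors (prior × likelihood):
  node-c: 0.232 × 0.01 = 0.00232
  node-d: 0.616 × 0.35 = 0.2156
  node-b: 0.152 × 0.06 = 0.00912
P(error) = 0.00232 + 0.2156 + 0.00912 = 0.22704 → 0.2270.

0.2270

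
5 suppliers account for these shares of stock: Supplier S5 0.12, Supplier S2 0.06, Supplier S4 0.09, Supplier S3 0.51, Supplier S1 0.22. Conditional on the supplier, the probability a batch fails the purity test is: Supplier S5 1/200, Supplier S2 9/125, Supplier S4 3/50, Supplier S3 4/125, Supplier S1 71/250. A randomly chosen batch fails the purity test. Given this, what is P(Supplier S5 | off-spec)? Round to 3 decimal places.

0.007

Unnormalized posteriors (prior × likelihood):
  Supplier S5: 0.12 × 0.005 = 0.0006
  Supplier S2: 0.06 × 0.072 = 0.00432
  Supplier S4: 0.09 × 0.06 = 0.0054
  Supplier S3: 0.51 × 0.032 = 0.01632
  Supplier S1: 0.22 × 0.284 = 0.06248
Sum = 0.08912.
P(Supplier S5 | evidence) = 0.0006 / 0.08912 ≈ 0.007.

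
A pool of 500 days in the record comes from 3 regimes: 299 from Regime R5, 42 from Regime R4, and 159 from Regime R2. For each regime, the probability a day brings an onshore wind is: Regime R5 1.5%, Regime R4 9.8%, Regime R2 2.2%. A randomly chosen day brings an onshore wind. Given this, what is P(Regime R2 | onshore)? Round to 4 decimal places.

0.2891

Compute prior × likelihood for every hypothesis:
  Regime R5: 0.598 × 0.015 = 0.00897
  Regime R4: 0.084 × 0.098 = 0.008232
  Regime R2: 0.318 × 0.022 = 0.006996
Sum = 0.024198.
P(Regime R2 | evidence) = 0.006996 / 0.024198 ≈ 0.2891.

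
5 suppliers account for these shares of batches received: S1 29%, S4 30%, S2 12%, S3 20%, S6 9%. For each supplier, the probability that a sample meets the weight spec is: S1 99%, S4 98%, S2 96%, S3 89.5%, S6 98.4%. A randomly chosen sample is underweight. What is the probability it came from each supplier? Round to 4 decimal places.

S1 0.0802, S4 0.1660, S2 0.1328, S3 0.5811, S6 0.0398

Taking complements, P(underweight | each) = S1 0.01, S4 0.02, S2 0.04, S3 0.105, S6 0.016.
By Bayes' rule, posterior ∝ prior × likelihood:
  S1: 0.29 × 0.01 = 0.0029
  S4: 0.3 × 0.02 = 0.006
  S2: 0.12 × 0.04 = 0.0048
  S3: 0.2 × 0.105 = 0.021
  S6: 0.09 × 0.016 = 0.00144
Total = 0.03614.
P(S1 | underweight) = 0.0029/0.03614 ≈ 0.0802
P(S4 | underweight) = 0.006/0.03614 ≈ 0.1660
P(S2 | underweight) = 0.0048/0.03614 ≈ 0.1328
P(S3 | underweight) = 0.021/0.03614 ≈ 0.5811
P(S6 | underweight) = 0.00144/0.03614 ≈ 0.0398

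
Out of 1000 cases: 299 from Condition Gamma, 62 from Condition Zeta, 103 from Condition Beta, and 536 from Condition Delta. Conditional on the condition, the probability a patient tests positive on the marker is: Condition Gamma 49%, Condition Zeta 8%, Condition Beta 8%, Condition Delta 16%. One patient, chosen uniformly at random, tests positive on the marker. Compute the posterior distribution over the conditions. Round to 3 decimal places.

Compute prior × likelihood for every hypothesis:
  Condition Gamma: 0.299 × 0.49 = 0.14651
  Condition Zeta: 0.062 × 0.08 = 0.00496
  Condition Beta: 0.103 × 0.08 = 0.00824
  Condition Delta: 0.536 × 0.16 = 0.08576
Sum = 0.24547.
P(Condition Gamma | marker-positive) = 0.14651/0.24547 ≈ 0.597
P(Condition Zeta | marker-positive) = 0.00496/0.24547 ≈ 0.020
P(Condition Beta | marker-positive) = 0.00824/0.24547 ≈ 0.034
P(Condition Delta | marker-positive) = 0.08576/0.24547 ≈ 0.349

Condition Gamma 0.597, Condition Zeta 0.020, Condition Beta 0.034, Condition Delta 0.349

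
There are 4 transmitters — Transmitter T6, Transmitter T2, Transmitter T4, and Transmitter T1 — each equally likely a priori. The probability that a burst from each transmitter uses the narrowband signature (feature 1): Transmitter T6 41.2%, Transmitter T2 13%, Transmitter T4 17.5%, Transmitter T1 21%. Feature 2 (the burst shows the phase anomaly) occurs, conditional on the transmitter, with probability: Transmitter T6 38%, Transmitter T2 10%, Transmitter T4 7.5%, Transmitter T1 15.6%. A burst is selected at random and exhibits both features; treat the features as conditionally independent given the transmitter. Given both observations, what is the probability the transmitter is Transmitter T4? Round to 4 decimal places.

With a uniform prior (1/4 each), posterior ∝ likelihood:
  Transmitter T6: 0.412 × 0.38 = 0.15656
  Transmitter T2: 0.13 × 0.1 = 0.013
  Transmitter T4: 0.175 × 0.075 = 0.013125
  Transmitter T1: 0.21 × 0.156 = 0.03276
Normalizing constant = 0.215445.
P(Transmitter T4 | evidence) = 0.013125 / 0.215445 ≈ 0.0609.

0.0609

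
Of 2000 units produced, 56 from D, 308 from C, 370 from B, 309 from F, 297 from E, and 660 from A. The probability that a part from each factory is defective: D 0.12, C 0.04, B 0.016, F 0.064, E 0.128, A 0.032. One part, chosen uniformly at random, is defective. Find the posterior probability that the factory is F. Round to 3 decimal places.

Compute prior × likelihood for every hypothesis:
  D: 0.028 × 0.12 = 0.00336
  C: 0.154 × 0.04 = 0.00616
  B: 0.185 × 0.016 = 0.00296
  F: 0.1545 × 0.064 = 0.009888
  E: 0.1485 × 0.128 = 0.019008
  A: 0.33 × 0.032 = 0.01056
Sum = 0.051936.
P(F | evidence) = 0.009888 / 0.051936 ≈ 0.190.

0.190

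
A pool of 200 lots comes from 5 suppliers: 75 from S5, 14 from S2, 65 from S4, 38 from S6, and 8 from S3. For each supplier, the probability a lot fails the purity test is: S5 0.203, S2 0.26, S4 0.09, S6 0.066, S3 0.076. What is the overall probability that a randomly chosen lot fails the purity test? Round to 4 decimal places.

Compute prior × likelihood for every hypothesis:
  S5: 0.375 × 0.203 = 0.076125
  S2: 0.07 × 0.26 = 0.0182
  S4: 0.325 × 0.09 = 0.02925
  S6: 0.19 × 0.066 = 0.01254
  S3: 0.04 × 0.076 = 0.00304
P(off-spec) = 0.076125 + 0.0182 + 0.02925 + 0.01254 + 0.00304 = 0.139155 → 0.1392.

0.1392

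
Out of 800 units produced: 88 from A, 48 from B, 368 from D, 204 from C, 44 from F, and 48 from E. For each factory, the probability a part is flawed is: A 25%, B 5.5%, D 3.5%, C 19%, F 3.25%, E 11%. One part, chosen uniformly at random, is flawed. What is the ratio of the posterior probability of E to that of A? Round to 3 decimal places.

Prior × likelihood for each hypothesis:
  A: 0.11 × 0.25 = 0.0275
  B: 0.06 × 0.055 = 0.0033
  D: 0.46 × 0.035 = 0.0161
  C: 0.255 × 0.19 = 0.04845
  F: 0.055 × 0.0325 = 0.0017875
  E: 0.06 × 0.11 = 0.0066
Sum = 0.1037375.
The ratio is 0.0066 / 0.0275 (the normalizer cancels) = 0.240.

0.240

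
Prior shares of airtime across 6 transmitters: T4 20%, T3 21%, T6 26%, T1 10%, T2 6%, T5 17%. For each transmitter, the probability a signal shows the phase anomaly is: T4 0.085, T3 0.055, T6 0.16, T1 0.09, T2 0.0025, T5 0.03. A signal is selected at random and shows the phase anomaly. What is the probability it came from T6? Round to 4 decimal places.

Unnormalized posteriors (prior × likelihood):
  T4: 0.2 × 0.085 = 0.017
  T3: 0.21 × 0.055 = 0.01155
  T6: 0.26 × 0.16 = 0.0416
  T1: 0.1 × 0.09 = 0.009
  T2: 0.06 × 0.0025 = 0.00015
  T5: 0.17 × 0.03 = 0.0051
Sum = 0.0844.
P(T6 | evidence) = 0.0416 / 0.0844 ≈ 0.4929.

0.4929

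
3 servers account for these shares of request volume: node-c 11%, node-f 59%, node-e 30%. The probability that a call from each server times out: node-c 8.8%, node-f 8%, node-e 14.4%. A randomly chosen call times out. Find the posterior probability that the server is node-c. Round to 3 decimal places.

Prior × likelihood for each hypothesis:
  node-c: 0.11 × 0.088 = 0.00968
  node-f: 0.59 × 0.08 = 0.0472
  node-e: 0.3 × 0.144 = 0.0432
Normalizing constant = 0.10008.
P(node-c | evidence) = 0.00968 / 0.10008 ≈ 0.097.

0.097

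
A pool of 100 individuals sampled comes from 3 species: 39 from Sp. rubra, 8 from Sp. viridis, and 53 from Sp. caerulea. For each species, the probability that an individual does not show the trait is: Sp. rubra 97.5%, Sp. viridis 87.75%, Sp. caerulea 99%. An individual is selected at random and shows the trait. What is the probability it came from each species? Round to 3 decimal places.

Taking complements, P(trait | each) = Sp. rubra 0.025, Sp. viridis 0.1225, Sp. caerulea 0.01.
Prior × likelihood for each hypothesis:
  Sp. rubra: 0.39 × 0.025 = 0.00975
  Sp. viridis: 0.08 × 0.1225 = 0.0098
  Sp. caerulea: 0.53 × 0.01 = 0.0053
Total = 0.02485.
P(Sp. rubra | trait) = 0.00975/0.02485 ≈ 0.392
P(Sp. viridis | trait) = 0.0098/0.02485 ≈ 0.394
P(Sp. caerulea | trait) = 0.0053/0.02485 ≈ 0.213

Sp. rubra 0.392, Sp. viridis 0.394, Sp. caerulea 0.213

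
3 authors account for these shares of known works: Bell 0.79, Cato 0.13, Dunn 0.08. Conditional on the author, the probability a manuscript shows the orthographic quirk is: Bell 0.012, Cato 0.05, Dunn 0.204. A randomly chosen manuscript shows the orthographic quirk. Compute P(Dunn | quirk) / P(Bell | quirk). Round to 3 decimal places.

Compute prior × likelihood for every hypothesis:
  Bell: 0.79 × 0.012 = 0.00948
  Cato: 0.13 × 0.05 = 0.0065
  Dunn: 0.08 × 0.204 = 0.01632
Sum = 0.0323.
The ratio is 0.01632 / 0.00948 (the normalizer cancels) = 1.722.

1.722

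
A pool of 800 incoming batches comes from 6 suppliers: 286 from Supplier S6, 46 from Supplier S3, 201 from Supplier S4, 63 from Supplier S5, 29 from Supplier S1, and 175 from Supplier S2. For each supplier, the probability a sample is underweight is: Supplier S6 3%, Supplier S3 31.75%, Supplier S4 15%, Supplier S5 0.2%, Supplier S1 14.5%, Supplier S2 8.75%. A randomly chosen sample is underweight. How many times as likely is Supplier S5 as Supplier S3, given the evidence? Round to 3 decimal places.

0.009

Prior × likelihood for each hypothesis:
  Supplier S6: 0.3575 × 0.03 = 0.010725
  Supplier S3: 0.0575 × 0.3175 = 0.01825625
  Supplier S4: 0.25125 × 0.15 = 0.0376875
  Supplier S5: 0.07875 × 0.002 = 0.0001575
  Supplier S1: 0.03625 × 0.145 = 0.00525625
  Supplier S2: 0.21875 × 0.0875 = 0.019140625
Sum = 0.091223125.
The ratio is 0.0001575 / 0.01825625 (the normalizer cancels) = 0.009.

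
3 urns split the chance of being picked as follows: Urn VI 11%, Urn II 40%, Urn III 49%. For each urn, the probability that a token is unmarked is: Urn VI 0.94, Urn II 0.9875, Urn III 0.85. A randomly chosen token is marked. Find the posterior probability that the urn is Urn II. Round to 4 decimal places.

Taking complements, P(marked | each) = Urn VI 0.06, Urn II 0.0125, Urn III 0.15.
Unnormalized posteriors (prior × likelihood):
  Urn VI: 0.11 × 0.06 = 0.0066
  Urn II: 0.4 × 0.0125 = 0.005
  Urn III: 0.49 × 0.15 = 0.0735
Normalizing constant = 0.0851.
P(Urn II | evidence) = 0.005 / 0.0851 ≈ 0.0588.

0.0588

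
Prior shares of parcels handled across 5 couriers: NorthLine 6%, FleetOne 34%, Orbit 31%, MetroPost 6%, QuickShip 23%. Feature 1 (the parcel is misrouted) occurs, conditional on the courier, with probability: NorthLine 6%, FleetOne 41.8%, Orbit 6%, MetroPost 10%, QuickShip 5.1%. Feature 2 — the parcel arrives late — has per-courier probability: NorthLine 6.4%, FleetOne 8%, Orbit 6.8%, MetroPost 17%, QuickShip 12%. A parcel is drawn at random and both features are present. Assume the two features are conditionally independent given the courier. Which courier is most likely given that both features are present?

FleetOne

By Bayes' rule, posterior ∝ prior × likelihood:
  NorthLine: 0.06 × 0.06 × 0.064 = 0.0002304
  FleetOne: 0.34 × 0.418 × 0.08 = 0.0113696
  Orbit: 0.31 × 0.06 × 0.068 = 0.0012648
  MetroPost: 0.06 × 0.1 × 0.17 = 0.00102
  QuickShip: 0.23 × 0.051 × 0.12 = 0.0014076
Sum = 0.0152924.
Largest term belongs to FleetOne, so FleetOne is most probable.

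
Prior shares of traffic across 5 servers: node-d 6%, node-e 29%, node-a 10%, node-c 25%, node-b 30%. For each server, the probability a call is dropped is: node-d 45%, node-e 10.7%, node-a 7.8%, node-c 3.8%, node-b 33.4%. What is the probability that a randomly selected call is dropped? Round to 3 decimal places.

0.176

Compute prior × likelihood for every hypothesis:
  node-d: 0.06 × 0.45 = 0.027
  node-e: 0.29 × 0.107 = 0.03103
  node-a: 0.1 × 0.078 = 0.0078
  node-c: 0.25 × 0.038 = 0.0095
  node-b: 0.3 × 0.334 = 0.1002
P(dropped) = 0.027 + 0.03103 + 0.0078 + 0.0095 + 0.1002 = 0.17553 → 0.176.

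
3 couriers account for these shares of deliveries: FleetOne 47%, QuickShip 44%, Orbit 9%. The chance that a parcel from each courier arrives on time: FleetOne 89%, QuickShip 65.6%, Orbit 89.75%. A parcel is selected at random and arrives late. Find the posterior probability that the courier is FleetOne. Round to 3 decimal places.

0.244

Taking complements, P(late | each) = FleetOne 0.11, QuickShip 0.344, Orbit 0.1025.
Prior × likelihood for each hypothesis:
  FleetOne: 0.47 × 0.11 = 0.0517
  QuickShip: 0.44 × 0.344 = 0.15136
  Orbit: 0.09 × 0.1025 = 0.009225
Normalizing constant = 0.212285.
P(FleetOne | evidence) = 0.0517 / 0.212285 ≈ 0.244.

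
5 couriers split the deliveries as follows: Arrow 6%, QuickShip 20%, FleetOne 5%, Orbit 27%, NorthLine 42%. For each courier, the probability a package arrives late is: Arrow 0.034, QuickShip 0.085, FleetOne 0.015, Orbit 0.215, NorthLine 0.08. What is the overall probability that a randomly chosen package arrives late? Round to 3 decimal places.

Prior × likelihood for each hypothesis:
  Arrow: 0.06 × 0.034 = 0.00204
  QuickShip: 0.2 × 0.085 = 0.017
  FleetOne: 0.05 × 0.015 = 0.00075
  Orbit: 0.27 × 0.215 = 0.05805
  NorthLine: 0.42 × 0.08 = 0.0336
P(late) = 0.00204 + 0.017 + 0.00075 + 0.05805 + 0.0336 = 0.11144 → 0.111.

0.111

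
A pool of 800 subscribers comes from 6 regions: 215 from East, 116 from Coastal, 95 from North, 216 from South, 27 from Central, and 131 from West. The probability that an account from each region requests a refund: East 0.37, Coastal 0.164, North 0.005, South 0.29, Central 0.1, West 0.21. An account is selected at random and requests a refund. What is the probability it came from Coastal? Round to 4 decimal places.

By Bayes' rule, posterior ∝ prior × likelihood:
  East: 0.26875 × 0.37 = 0.0994375
  Coastal: 0.145 × 0.164 = 0.02378
  North: 0.11875 × 0.005 = 0.00059375
  South: 0.27 × 0.29 = 0.0783
  Central: 0.03375 × 0.1 = 0.003375
  West: 0.16375 × 0.21 = 0.0343875
Normalizing constant = 0.23987375.
P(Coastal | evidence) = 0.02378 / 0.23987375 ≈ 0.0991.

0.0991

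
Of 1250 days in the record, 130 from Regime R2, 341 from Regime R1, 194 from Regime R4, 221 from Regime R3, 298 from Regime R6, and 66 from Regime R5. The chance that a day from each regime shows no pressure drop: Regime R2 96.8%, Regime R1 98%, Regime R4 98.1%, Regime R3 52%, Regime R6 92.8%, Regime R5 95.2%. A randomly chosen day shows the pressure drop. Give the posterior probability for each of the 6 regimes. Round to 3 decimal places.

Regime R2 0.029, Regime R1 0.047, Regime R4 0.025, Regime R3 0.730, Regime R6 0.148, Regime R5 0.022

Taking complements, P(drop | each) = Regime R2 0.032, Regime R1 0.02, Regime R4 0.019, Regime R3 0.48, Regime R6 0.072, Regime R5 0.048.
By Bayes' rule, posterior ∝ prior × likelihood:
  Regime R2: 0.104 × 0.032 = 0.003328
  Regime R1: 0.2728 × 0.02 = 0.005456
  Regime R4: 0.1552 × 0.019 = 0.0029488
  Regime R3: 0.1768 × 0.48 = 0.084864
  Regime R6: 0.2384 × 0.072 = 0.0171648
  Regime R5: 0.0528 × 0.048 = 0.0025344
Total = 0.116296.
P(Regime R2 | drop) = 0.003328/0.116296 ≈ 0.029
P(Regime R1 | drop) = 0.005456/0.116296 ≈ 0.047
P(Regime R4 | drop) = 0.0029488/0.116296 ≈ 0.025
P(Regime R3 | drop) = 0.084864/0.116296 ≈ 0.730
P(Regime R6 | drop) = 0.0171648/0.116296 ≈ 0.148
P(Regime R5 | drop) = 0.0025344/0.116296 ≈ 0.022
(Check: 0.029+0.047+0.025+0.730+0.148+0.022 = 1.001.)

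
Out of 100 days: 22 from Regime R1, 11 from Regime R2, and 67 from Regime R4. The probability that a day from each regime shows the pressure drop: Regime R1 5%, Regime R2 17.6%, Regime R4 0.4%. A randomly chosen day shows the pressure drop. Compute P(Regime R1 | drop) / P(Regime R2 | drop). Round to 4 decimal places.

By Bayes' rule, posterior ∝ prior × likelihood:
  Regime R1: 0.22 × 0.05 = 0.011
  Regime R2: 0.11 × 0.176 = 0.01936
  Regime R4: 0.67 × 0.004 = 0.00268
Total = 0.03304.
The ratio is 0.011 / 0.01936 (the normalizer cancels) = 0.5682.

0.5682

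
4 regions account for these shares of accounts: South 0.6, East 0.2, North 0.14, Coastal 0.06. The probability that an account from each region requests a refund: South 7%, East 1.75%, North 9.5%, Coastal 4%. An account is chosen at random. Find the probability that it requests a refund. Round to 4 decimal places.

0.0612

Prior × likelihood for each hypothesis:
  South: 0.6 × 0.07 = 0.042
  East: 0.2 × 0.0175 = 0.0035
  North: 0.14 × 0.095 = 0.0133
  Coastal: 0.06 × 0.04 = 0.0024
P(refund) = 0.042 + 0.0035 + 0.0133 + 0.0024 = 0.0612 → 0.0612.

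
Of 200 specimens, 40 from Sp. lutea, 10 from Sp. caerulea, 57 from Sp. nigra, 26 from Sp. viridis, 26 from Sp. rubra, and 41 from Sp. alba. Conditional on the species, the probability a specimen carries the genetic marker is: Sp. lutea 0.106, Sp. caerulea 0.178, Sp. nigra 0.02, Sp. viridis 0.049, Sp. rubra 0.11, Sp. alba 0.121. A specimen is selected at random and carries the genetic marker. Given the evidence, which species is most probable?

Unnormalized posteriors (prior × likelihood):
  Sp. lutea: 0.2 × 0.106 = 0.0212
  Sp. caerulea: 0.05 × 0.178 = 0.0089
  Sp. nigra: 0.285 × 0.02 = 0.0057
  Sp. viridis: 0.13 × 0.049 = 0.00637
  Sp. rubra: 0.13 × 0.11 = 0.0143
  Sp. alba: 0.205 × 0.121 = 0.024805
Total = 0.081275.
Largest term belongs to Sp. alba, so Sp. alba is most probable.

Sp. alba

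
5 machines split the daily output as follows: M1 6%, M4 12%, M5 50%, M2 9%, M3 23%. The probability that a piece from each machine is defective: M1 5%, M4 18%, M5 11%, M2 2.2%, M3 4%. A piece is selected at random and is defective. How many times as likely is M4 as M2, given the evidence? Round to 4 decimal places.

10.9091

Unnormalized posteriors (prior × likelihood):
  M1: 0.06 × 0.05 = 0.003
  M4: 0.12 × 0.18 = 0.0216
  M5: 0.5 × 0.11 = 0.055
  M2: 0.09 × 0.022 = 0.00198
  M3: 0.23 × 0.04 = 0.0092
Normalizing constant = 0.09078.
The ratio is 0.0216 / 0.00198 (the normalizer cancels) = 10.9091.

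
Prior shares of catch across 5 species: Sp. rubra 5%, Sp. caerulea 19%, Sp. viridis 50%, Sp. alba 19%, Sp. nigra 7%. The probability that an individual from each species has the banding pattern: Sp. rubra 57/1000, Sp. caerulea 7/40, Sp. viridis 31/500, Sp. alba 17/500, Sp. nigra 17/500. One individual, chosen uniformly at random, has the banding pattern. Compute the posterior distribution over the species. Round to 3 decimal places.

By Bayes' rule, posterior ∝ prior × likelihood:
  Sp. rubra: 0.05 × 0.057 = 0.00285
  Sp. caerulea: 0.19 × 0.175 = 0.03325
  Sp. viridis: 0.5 × 0.062 = 0.031
  Sp. alba: 0.19 × 0.034 = 0.00646
  Sp. nigra: 0.07 × 0.034 = 0.00238
Normalizing constant = 0.07594.
P(Sp. rubra | banded) = 0.00285/0.07594 ≈ 0.038
P(Sp. caerulea | banded) = 0.03325/0.07594 ≈ 0.438
P(Sp. viridis | banded) = 0.031/0.07594 ≈ 0.408
P(Sp. alba | banded) = 0.00646/0.07594 ≈ 0.085
P(Sp. nigra | banded) = 0.00238/0.07594 ≈ 0.031

Sp. rubra 0.038, Sp. caerulea 0.438, Sp. viridis 0.408, Sp. alba 0.085, Sp. nigra 0.031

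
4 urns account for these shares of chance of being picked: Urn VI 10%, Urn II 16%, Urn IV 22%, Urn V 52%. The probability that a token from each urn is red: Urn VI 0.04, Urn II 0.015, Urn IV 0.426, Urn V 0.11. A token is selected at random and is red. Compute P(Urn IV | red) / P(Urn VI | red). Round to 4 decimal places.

23.4300

Prior × likelihood for each hypothesis:
  Urn VI: 0.1 × 0.04 = 0.004
  Urn II: 0.16 × 0.015 = 0.0024
  Urn IV: 0.22 × 0.426 = 0.09372
  Urn V: 0.52 × 0.11 = 0.0572
Sum = 0.15732.
The ratio is 0.09372 / 0.004 (the normalizer cancels) = 23.4300.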